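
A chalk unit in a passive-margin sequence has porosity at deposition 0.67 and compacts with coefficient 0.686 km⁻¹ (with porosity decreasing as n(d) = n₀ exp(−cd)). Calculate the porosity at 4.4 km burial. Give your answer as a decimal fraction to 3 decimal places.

0.033

n = n₀·exp(−c·d) = 0.67 × exp(−0.686 × 4.4) = 0.67 × exp(−3.018)
  = 0.67 × 0.0489 = 0.0327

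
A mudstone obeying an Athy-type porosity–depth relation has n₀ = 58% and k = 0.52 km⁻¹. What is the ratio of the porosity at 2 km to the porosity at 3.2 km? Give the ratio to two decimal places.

1.87

n(d₁)/n(d₂) = e^(−k·d₁)/e^(−k·d₂) = e^{k(d₂−d₁)}
= exp(0.52 × 1.2) = exp(0.624) = 1.8664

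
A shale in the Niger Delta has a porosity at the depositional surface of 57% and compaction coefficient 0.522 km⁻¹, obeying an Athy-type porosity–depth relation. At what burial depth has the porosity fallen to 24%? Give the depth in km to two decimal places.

1.66 km

Invert Athy's law: Z = ln(phi₀/phi) / β
Z = ln(0.57/0.24) / 0.522 = ln(2.375) / 0.522 = 0.8650 / 0.522 = 1.657 km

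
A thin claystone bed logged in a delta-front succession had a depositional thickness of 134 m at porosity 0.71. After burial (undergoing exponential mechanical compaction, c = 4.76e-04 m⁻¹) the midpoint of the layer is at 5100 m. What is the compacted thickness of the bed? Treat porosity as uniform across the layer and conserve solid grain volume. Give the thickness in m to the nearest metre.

Working in km (1 km = 1000 m; c in km⁻¹ = c in m⁻¹ × 1000):
Porosity at 5.1 km: phi = 0.71·exp(−0.476×5.1) = 0.0627
Solid-volume conservation: h(1−phi) = h₀(1−phi₀) ⇒ h = h₀·(1−phi₀)/(1−phi)
h = 0.134 × (1 − 0.71)/(1 − 0.0627) = 0.134 × 0.3094 = 0.0415 km

41 m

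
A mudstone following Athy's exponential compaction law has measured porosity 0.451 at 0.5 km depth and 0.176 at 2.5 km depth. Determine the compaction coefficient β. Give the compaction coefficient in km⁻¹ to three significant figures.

Athy: φ(Z) = φ₀ e^(−βZ) ⇒ φ₁/φ₂ = e^{β(Z₂−Z₁)} ⇒ β = ln(φ₁/φ₂)/(Z₂−Z₁)
β = ln(0.451/0.176) / (2.5 − 0.5) = ln(2.562) / 2 = 0.9410 / 2 = 0.4705 km⁻¹

0.470 km⁻¹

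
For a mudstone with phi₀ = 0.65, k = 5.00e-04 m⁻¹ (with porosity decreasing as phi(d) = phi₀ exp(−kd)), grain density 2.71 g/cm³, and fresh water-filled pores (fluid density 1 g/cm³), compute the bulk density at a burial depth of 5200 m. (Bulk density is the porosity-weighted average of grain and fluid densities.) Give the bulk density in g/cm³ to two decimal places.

Working in km (1 km = 1000 m; k in km⁻¹ = k in m⁻¹ × 1000):
Porosity at depth: phi = 0.65·exp(−0.5×5.2) = 0.65×0.0743 = 0.0483
Bulk density: ρ_b = (1−phi)ρ_g + phi·ρ_f = 0.9517×2.71 + 0.0483×1
       = 2.579 + 0.048 = 2.627 g/cm³

2.63 g/cm³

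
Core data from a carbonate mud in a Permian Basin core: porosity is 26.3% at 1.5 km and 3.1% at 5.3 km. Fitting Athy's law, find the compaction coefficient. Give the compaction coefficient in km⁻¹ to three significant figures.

0.563 km⁻¹

Athy: phi(z) = phi₀ e^(−βz) ⇒ phi₁/phi₂ = e^{β(z₂−z₁)} ⇒ β = ln(phi₁/phi₂)/(z₂−z₁)
β = ln(0.263/0.031) / (5.3 − 1.5) = ln(8.484) / 3.8 = 2.1382 / 3.8 = 0.5627 km⁻¹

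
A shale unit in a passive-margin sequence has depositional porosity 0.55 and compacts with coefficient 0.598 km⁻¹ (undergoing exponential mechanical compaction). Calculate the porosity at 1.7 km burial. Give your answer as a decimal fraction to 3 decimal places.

0.199

n = n₀·exp(−β·d) = 0.55 × exp(−0.598 × 1.7) = 0.55 × exp(−1.017)
  = 0.55 × 0.3618 = 0.1990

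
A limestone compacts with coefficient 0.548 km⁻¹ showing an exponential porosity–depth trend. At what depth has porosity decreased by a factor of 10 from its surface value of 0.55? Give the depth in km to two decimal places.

phi/phi₀ = 1/10 ⇒ exp(−k·Z) = 1/10 ⇒ Z = ln(10) / k
Z = 2.3026 / 0.548 = 4.202 km

4.20 km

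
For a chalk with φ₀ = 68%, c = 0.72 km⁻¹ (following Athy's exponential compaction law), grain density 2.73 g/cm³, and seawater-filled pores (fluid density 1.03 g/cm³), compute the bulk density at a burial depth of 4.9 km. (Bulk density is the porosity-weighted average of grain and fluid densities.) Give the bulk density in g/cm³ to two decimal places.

Porosity at depth: φ = 0.68·exp(−0.72×4.9) = 0.68×0.0294 = 0.0200
Bulk density: ρ_b = (1−φ)ρ_g + φ·ρ_f = 0.9800×2.73 + 0.0200×1.03
       = 2.675 + 0.021 = 2.696 g/cm³

2.70 g/cm³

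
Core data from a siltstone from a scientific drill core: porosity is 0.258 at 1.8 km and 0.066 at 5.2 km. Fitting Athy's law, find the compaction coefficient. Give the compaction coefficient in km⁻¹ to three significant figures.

0.401 km⁻¹

Athy: n(d) = n₀ e^(−cd) ⇒ n₁/n₂ = e^{c(d₂−d₁)} ⇒ c = ln(n₁/n₂)/(d₂−d₁)
c = ln(0.258/0.066) / (5.2 − 1.8) = ln(3.909) / 3.4 = 1.3633 / 3.4 = 0.401 km⁻¹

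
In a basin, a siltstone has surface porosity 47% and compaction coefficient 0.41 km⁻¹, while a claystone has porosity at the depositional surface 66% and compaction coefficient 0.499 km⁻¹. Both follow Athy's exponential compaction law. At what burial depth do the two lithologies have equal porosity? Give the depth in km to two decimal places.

3.81 km

Set φ₀ₐ e^(−kₐd) = φ₀ᵦ e^(−kᵦd) ⇒ ln(φ₀ₐ/φ₀ᵦ) = (kₐ − kᵦ)·d
d = ln(0.47/0.66) / (0.41 − 0.499) = -0.3395 / -0.089 = 3.815 km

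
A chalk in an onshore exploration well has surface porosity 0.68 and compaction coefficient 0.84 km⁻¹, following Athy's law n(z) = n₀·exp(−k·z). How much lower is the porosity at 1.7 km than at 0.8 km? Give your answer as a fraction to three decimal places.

n(0.8) = 0.68·e^(−0.84×0.8) = 0.3473
n(1.7) = 0.68·e^(−0.84×1.7) = 0.1631
Δn = 0.3473 − 0.1631 = 0.1842

0.184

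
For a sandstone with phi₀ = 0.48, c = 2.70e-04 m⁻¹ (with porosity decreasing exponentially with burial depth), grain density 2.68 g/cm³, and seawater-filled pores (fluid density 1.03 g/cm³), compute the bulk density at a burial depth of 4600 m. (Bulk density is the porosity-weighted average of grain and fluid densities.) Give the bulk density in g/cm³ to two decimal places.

Working in km (1 km = 1000 m; c in km⁻¹ = c in m⁻¹ × 1000):
Porosity at depth: phi = 0.48·exp(−0.27×4.6) = 0.48×0.2888 = 0.1386
Bulk density: ρ_b = (1−phi)ρ_g + phi·ρ_f = 0.8614×2.68 + 0.1386×1.03
       = 2.308 + 0.143 = 2.451 g/cm³

2.45 g/cm³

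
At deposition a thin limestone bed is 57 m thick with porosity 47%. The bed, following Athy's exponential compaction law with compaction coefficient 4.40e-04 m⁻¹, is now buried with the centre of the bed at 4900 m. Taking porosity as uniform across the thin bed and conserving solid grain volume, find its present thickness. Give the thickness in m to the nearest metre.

Working in km (1 km = 1000 m; k in km⁻¹ = k in m⁻¹ × 1000):
Porosity at 4.9 km: φ = 0.47·exp(−0.44×4.9) = 0.0544
Solid-volume conservation: h(1−φ) = h₀(1−φ₀) ⇒ h = h₀·(1−φ₀)/(1−φ)
h = 0.057 × (1 − 0.47)/(1 − 0.0544) = 0.057 × 0.5605 = 0.0319 km

32 m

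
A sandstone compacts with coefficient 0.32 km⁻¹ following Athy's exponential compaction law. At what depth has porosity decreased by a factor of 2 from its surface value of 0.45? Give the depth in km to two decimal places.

n/n₀ = 1/2 ⇒ exp(−β·d) = 1/2 ⇒ d = ln(2) / β
d = 0.6931 / 0.32 = 2.166 km

2.17 km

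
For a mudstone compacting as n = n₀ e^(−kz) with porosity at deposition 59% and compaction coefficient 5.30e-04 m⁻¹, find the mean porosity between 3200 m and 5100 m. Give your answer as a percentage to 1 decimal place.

6.8%

Working in km (1 km = 1000 m; k in km⁻¹ = k in m⁻¹ × 1000):
⟨n⟩ = (1/(z₂−z₁)) ∫ n₀ e^(−kz) dz = n₀·(e^(−k·z₁) − e^(−k·z₂)) / (k·(z₂−z₁))
e^(−0.53×3.2) = 0.1834; e^(−0.53×5.1) = 0.0670
⟨n⟩ = 0.59 × (0.1834 − 0.0670) / (0.53 × 1.9) = 0.59 × 0.1156 = 0.0682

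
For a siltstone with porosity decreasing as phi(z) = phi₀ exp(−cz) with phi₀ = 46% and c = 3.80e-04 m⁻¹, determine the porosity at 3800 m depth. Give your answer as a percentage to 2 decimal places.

Working in km (1 km = 1000 m; c in km⁻¹ = c in m⁻¹ × 1000):
phi = phi₀·exp(−c·z) = 0.46 × exp(−0.38 × 3.8) = 0.46 × exp(−1.444)
  = 0.46 × 0.2360 = 0.1086

10.86%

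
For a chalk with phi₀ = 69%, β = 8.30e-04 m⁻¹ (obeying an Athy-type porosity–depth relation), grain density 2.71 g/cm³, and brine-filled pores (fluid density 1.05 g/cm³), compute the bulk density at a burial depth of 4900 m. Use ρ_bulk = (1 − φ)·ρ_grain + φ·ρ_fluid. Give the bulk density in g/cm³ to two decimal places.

2.69 g/cm³

Working in km (1 km = 1000 m; β in km⁻¹ = β in m⁻¹ × 1000):
Porosity at depth: phi = 0.69·exp(−0.83×4.9) = 0.69×0.0171 = 0.0118
Bulk density: ρ_b = (1−phi)ρ_g + phi·ρ_f = 0.9882×2.71 + 0.0118×1.05
       = 2.678 + 0.012 = 2.690 g/cm³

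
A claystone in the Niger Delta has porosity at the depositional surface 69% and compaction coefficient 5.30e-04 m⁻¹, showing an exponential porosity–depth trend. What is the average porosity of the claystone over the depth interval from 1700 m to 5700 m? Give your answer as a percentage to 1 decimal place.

Working in km (1 km = 1000 m; k in km⁻¹ = k in m⁻¹ × 1000):
⟨phi⟩ = (1/(d₂−d₁)) ∫ phi₀ e^(−kd) dd = phi₀·(e^(−k·d₁) − e^(−k·d₂)) / (k·(d₂−d₁))
e^(−0.53×1.7) = 0.4062; e^(−0.53×5.7) = 0.0488
⟨phi⟩ = 0.69 × (0.4062 − 0.0488) / (0.53 × 4) = 0.69 × 0.1686 = 0.1163

11.6%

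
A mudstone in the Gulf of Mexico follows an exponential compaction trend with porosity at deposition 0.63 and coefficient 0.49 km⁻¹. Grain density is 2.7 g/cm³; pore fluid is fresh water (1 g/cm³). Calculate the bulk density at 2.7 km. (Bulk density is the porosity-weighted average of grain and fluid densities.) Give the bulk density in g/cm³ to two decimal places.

Porosity at depth: φ = 0.63·exp(−0.49×2.7) = 0.63×0.2663 = 0.1678
Bulk density: ρ_b = (1−φ)ρ_g + φ·ρ_f = 0.8322×2.7 + 0.1678×1
       = 2.247 + 0.168 = 2.415 g/cm³

2.41 g/cm³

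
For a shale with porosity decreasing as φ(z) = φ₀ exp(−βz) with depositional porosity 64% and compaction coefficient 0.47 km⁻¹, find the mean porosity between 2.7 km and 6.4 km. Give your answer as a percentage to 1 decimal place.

⟨φ⟩ = (1/(z₂−z₁)) ∫ φ₀ e^(−βz) dz = φ₀·(e^(−β·z₁) − e^(−β·z₂)) / (β·(z₂−z₁))
e^(−0.47×2.7) = 0.2811; e^(−0.47×6.4) = 0.0494
⟨φ⟩ = 0.64 × (0.2811 − 0.0494) / (0.47 × 3.7) = 0.64 × 0.1333 = 0.0853

8.5%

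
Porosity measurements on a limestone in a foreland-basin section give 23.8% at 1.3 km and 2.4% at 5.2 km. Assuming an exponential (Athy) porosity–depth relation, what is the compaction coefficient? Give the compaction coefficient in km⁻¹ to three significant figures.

Athy: φ(Z) = φ₀ e^(−kZ) ⇒ φ₁/φ₂ = e^{k(Z₂−Z₁)} ⇒ k = ln(φ₁/φ₂)/(Z₂−Z₁)
k = ln(0.238/0.024) / (5.2 − 1.3) = ln(9.917) / 3.9 = 2.2942 / 3.9 = 0.5883 km⁻¹

0.588 km⁻¹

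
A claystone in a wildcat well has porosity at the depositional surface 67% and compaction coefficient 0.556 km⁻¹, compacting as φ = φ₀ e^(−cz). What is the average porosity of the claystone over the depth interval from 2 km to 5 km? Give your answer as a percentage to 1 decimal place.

10.7%

⟨φ⟩ = (1/(z₂−z₁)) ∫ φ₀ e^(−cz) dz = φ₀·(e^(−c·z₁) − e^(−c·z₂)) / (c·(z₂−z₁))
e^(−0.556×2) = 0.3289; e^(−0.556×5) = 0.0620
⟨φ⟩ = 0.67 × (0.3289 − 0.0620) / (0.556 × 3) = 0.67 × 0.1600 = 0.1072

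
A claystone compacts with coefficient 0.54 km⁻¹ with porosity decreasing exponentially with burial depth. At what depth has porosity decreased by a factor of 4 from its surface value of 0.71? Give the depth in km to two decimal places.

2.57 km

n/n₀ = 1/4 ⇒ exp(−β·Z) = 1/4 ⇒ Z = ln(4) / β
Z = 1.3863 / 0.54 = 2.567 km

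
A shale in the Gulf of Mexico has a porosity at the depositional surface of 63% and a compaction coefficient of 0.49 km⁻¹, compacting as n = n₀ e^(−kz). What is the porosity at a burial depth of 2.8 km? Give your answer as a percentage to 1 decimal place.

16.0%

n = n₀·exp(−k·z) = 0.63 × exp(−0.49 × 2.8) = 0.63 × exp(−1.372)
  = 0.63 × 0.2536 = 0.1598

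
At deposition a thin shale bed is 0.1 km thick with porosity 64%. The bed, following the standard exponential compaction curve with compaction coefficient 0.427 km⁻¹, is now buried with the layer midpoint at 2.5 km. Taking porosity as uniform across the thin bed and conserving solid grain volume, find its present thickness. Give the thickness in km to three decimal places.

Porosity at 2.5 km: n = 0.64·exp(−0.427×2.5) = 0.2201
Solid-volume conservation: h(1−n) = h₀(1−n₀) ⇒ h = h₀·(1−n₀)/(1−n)
h = 0.1 × (1 − 0.64)/(1 − 0.2201) = 0.1 × 0.4616 = 0.0462 km

0.046 km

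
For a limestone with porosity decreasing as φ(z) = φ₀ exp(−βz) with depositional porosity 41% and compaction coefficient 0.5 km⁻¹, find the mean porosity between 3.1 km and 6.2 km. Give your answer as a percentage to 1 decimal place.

4.4%

⟨φ⟩ = (1/(z₂−z₁)) ∫ φ₀ e^(−βz) dz = φ₀·(e^(−β·z₁) − e^(−β·z₂)) / (β·(z₂−z₁))
e^(−0.5×3.1) = 0.2122; e^(−0.5×6.2) = 0.0450
⟨φ⟩ = 0.41 × (0.2122 − 0.0450) / (0.5 × 3.1) = 0.41 × 0.1079 = 0.0442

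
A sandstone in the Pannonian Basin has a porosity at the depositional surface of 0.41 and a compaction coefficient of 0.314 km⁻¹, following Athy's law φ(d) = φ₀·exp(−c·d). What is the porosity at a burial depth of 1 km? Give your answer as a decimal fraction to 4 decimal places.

φ = φ₀·exp(−c·d) = 0.41 × exp(−0.314 × 1) = 0.41 × exp(−0.314)
  = 0.41 × 0.7305 = 0.2995

0.2995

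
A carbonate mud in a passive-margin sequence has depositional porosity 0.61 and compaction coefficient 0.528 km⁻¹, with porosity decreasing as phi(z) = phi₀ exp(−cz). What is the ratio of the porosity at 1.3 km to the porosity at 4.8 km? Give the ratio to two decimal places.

phi(z₁)/phi(z₂) = e^(−c·z₁)/e^(−c·z₂) = e^{c(z₂−z₁)}
= exp(0.528 × 3.5) = exp(1.848) = 6.3471

6.35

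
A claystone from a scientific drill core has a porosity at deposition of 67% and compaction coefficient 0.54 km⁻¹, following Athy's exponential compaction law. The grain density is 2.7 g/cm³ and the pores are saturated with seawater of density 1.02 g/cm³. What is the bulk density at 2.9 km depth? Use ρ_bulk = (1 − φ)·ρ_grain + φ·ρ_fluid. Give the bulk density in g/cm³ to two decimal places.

2.46 g/cm³

Porosity at depth: φ = 0.67·exp(−0.54×2.9) = 0.67×0.2089 = 0.1399
Bulk density: ρ_b = (1−φ)ρ_g + φ·ρ_f = 0.8601×2.7 + 0.1399×1.02
       = 2.322 + 0.143 = 2.465 g/cm³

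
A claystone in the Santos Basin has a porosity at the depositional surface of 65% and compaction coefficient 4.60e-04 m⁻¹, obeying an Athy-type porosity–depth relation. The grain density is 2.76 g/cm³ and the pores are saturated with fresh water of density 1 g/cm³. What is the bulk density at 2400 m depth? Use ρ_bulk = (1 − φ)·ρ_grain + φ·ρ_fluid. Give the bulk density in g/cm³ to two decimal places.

Working in km (1 km = 1000 m; k in km⁻¹ = k in m⁻¹ × 1000):
Porosity at depth: φ = 0.65·exp(−0.46×2.4) = 0.65×0.3315 = 0.2155
Bulk density: ρ_b = (1−φ)ρ_g + φ·ρ_f = 0.7845×2.76 + 0.2155×1
       = 2.165 + 0.216 = 2.381 g/cm³

2.38 g/cm³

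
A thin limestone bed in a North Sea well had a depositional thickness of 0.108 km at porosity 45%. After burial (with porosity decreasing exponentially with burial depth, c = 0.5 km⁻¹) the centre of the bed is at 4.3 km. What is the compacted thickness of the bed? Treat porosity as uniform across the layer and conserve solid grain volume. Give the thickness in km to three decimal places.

Porosity at 4.3 km: φ = 0.45·exp(−0.5×4.3) = 0.0524
Solid-volume conservation: h(1−φ) = h₀(1−φ₀) ⇒ h = h₀·(1−φ₀)/(1−φ)
h = 0.108 × (1 − 0.45)/(1 − 0.0524) = 0.108 × 0.5804 = 0.0627 km

0.063 km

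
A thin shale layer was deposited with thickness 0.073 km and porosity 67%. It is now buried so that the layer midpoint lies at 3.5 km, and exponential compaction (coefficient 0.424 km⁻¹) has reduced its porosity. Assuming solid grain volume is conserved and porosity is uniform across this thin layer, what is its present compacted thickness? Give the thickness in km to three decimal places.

Porosity at 3.5 km: φ = 0.67·exp(−0.424×3.5) = 0.1519
Solid-volume conservation: h(1−φ) = h₀(1−φ₀) ⇒ h = h₀·(1−φ₀)/(1−φ)
h = 0.073 × (1 − 0.67)/(1 − 0.1519) = 0.073 × 0.3891 = 0.0284 km

0.028 km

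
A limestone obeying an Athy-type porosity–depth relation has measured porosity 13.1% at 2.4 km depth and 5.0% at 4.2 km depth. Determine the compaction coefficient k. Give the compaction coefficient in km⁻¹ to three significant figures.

0.535 km⁻¹

Athy: φ(Z) = φ₀ e^(−kZ) ⇒ φ₁/φ₂ = e^{k(Z₂−Z₁)} ⇒ k = ln(φ₁/φ₂)/(Z₂−Z₁)
k = ln(0.131/0.05) / (4.2 − 2.4) = ln(2.62) / 1.8 = 0.9632 / 1.8 = 0.5351 km⁻¹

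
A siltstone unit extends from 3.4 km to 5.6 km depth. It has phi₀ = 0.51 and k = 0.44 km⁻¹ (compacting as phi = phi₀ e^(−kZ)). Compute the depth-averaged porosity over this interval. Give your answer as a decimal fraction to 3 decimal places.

⟨phi⟩ = (1/(Z₂−Z₁)) ∫ phi₀ e^(−kZ) dZ = phi₀·(e^(−k·Z₁) − e^(−k·Z₂)) / (k·(Z₂−Z₁))
e^(−0.44×3.4) = 0.2240; e^(−0.44×5.6) = 0.0851
⟨phi⟩ = 0.51 × (0.2240 − 0.0851) / (0.44 × 2.2) = 0.51 × 0.1435 = 0.0732

0.073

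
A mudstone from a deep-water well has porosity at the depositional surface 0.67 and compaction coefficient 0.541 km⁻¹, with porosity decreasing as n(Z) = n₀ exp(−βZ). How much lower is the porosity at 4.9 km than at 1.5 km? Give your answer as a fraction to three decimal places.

n(1.5) = 0.67·e^(−0.541×1.5) = 0.2976
n(4.9) = 0.67·e^(−0.541×4.9) = 0.0473
Δn = 0.2976 − 0.0473 = 0.2503

0.250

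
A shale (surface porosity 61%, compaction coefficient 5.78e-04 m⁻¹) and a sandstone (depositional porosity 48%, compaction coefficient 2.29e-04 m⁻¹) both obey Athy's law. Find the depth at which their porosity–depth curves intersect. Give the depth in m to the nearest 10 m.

Working in km (1 km = 1000 m; β in km⁻¹ = β in m⁻¹ × 1000):
Set φ₀ₐ e^(−βₐd) = φ₀ᵦ e^(−βᵦd) ⇒ ln(φ₀ₐ/φ₀ᵦ) = (βₐ − βᵦ)·d
d = ln(0.61/0.48) / (0.578 − 0.229) = 0.2397 / 0.349 = 0.687 km

690 m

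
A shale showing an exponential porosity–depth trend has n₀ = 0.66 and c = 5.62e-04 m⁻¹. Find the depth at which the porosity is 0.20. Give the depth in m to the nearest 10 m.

Working in km (1 km = 1000 m; c in km⁻¹ = c in m⁻¹ × 1000):
Invert Athy's law: z = ln(n₀/n) / c
z = ln(0.66/0.2) / 0.562 = ln(3.3) / 0.562 = 1.1939 / 0.562 = 2.124 km

2120 m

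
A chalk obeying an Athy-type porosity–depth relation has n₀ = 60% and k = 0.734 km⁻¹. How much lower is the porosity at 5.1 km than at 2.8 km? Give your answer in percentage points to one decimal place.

6.3 percentage points

n(2.8) = 0.6·e^(−0.734×2.8) = 0.0768
n(5.1) = 0.6·e^(−0.734×5.1) = 0.0142
Δn = 0.0768 − 0.0142 = 0.0626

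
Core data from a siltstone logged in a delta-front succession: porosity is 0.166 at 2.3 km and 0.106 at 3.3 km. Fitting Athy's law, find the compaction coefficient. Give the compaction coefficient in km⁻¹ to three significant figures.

Athy: phi(d) = phi₀ e^(−cd) ⇒ phi₁/phi₂ = e^{c(d₂−d₁)} ⇒ c = ln(phi₁/phi₂)/(d₂−d₁)
c = ln(0.166/0.106) / (3.3 − 2.3) = ln(1.566) / 1 = 0.4485 / 1 = 0.4485 km⁻¹

0.449 km⁻¹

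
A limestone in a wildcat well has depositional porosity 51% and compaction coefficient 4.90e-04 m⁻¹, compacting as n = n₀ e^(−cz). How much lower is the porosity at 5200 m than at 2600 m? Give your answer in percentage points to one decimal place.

Working in km (1 km = 1000 m; c in km⁻¹ = c in m⁻¹ × 1000):
n(2.6) = 0.51·e^(−0.49×2.6) = 0.1427
n(5.2) = 0.51·e^(−0.49×5.2) = 0.0399
Δn = 0.1427 − 0.0399 = 0.1028

10.3 percentage points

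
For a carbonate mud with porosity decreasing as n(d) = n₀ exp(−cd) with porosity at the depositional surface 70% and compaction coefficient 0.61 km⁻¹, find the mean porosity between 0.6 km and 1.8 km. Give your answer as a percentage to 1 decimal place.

34.4%

⟨n⟩ = (1/(d₂−d₁)) ∫ n₀ e^(−cd) dd = n₀·(e^(−c·d₁) − e^(−c·d₂)) / (c·(d₂−d₁))
e^(−0.61×0.6) = 0.6935; e^(−0.61×1.8) = 0.3335
⟨n⟩ = 0.7 × (0.6935 − 0.3335) / (0.61 × 1.2) = 0.7 × 0.4918 = 0.3442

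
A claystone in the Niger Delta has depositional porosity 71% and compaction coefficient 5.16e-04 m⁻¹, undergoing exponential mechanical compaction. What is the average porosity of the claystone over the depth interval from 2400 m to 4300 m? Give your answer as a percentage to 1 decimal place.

Working in km (1 km = 1000 m; c in km⁻¹ = c in m⁻¹ × 1000):
⟨φ⟩ = (1/(z₂−z₁)) ∫ φ₀ e^(−cz) dz = φ₀·(e^(−c·z₁) − e^(−c·z₂)) / (c·(z₂−z₁))
e^(−0.516×2.4) = 0.2898; e^(−0.516×4.3) = 0.1087
⟨φ⟩ = 0.71 × (0.2898 − 0.1087) / (0.516 × 1.9) = 0.71 × 0.1847 = 0.1312

13.1%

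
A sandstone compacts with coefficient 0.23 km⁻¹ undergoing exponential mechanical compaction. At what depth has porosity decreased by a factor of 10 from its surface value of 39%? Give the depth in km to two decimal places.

10.01 km

n/n₀ = 1/10 ⇒ exp(−k·z) = 1/10 ⇒ z = ln(10) / k
z = 2.3026 / 0.23 = 10.011 km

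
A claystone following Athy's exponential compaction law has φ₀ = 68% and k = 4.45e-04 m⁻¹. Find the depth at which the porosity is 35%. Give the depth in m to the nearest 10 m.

Working in km (1 km = 1000 m; k in km⁻¹ = k in m⁻¹ × 1000):
Invert Athy's law: z = ln(φ₀/φ) / k
z = ln(0.68/0.35) / 0.445 = ln(1.943) / 0.445 = 0.6642 / 0.445 = 1.492 km

1490 m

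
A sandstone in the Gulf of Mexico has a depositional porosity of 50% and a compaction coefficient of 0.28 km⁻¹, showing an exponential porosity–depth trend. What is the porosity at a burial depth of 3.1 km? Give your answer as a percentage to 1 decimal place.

21.0%

n = n₀·exp(−k·Z) = 0.5 × exp(−0.28 × 3.1) = 0.5 × exp(−0.868)
  = 0.5 × 0.4198 = 0.2099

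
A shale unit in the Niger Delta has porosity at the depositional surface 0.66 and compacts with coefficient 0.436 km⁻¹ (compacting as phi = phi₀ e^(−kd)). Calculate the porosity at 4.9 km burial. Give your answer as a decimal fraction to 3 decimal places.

0.078

phi = phi₀·exp(−k·d) = 0.66 × exp(−0.436 × 4.9) = 0.66 × exp(−2.136)
  = 0.66 × 0.1181 = 0.0779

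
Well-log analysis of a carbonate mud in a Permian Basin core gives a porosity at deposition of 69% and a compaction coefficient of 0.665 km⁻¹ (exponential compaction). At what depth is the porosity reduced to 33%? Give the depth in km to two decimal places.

Invert Athy's law: d = ln(phi₀/phi) / β
d = ln(0.69/0.33) / 0.665 = ln(2.091) / 0.665 = 0.7376 / 0.665 = 1.109 km

1.11 km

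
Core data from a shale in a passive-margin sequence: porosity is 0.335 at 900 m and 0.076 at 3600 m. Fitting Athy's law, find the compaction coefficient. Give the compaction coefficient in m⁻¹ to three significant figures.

0.000549 m⁻¹

Working in km (1 km = 1000 m; k in km⁻¹ = k in m⁻¹ × 1000):
Athy: φ(Z) = φ₀ e^(−kZ) ⇒ φ₁/φ₂ = e^{k(Z₂−Z₁)} ⇒ k = ln(φ₁/φ₂)/(Z₂−Z₁)
k = ln(0.335/0.076) / (3.6 − 0.9) = ln(4.408) / 2.7 = 1.4834 / 2.7 = 0.5494 km⁻¹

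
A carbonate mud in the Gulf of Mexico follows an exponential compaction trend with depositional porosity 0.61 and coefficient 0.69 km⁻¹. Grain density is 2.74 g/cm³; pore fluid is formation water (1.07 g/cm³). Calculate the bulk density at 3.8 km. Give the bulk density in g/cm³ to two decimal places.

Porosity at depth: n = 0.61·exp(−0.69×3.8) = 0.61×0.0727 = 0.0443
Bulk density: ρ_b = (1−n)ρ_g + n·ρ_f = 0.9557×2.74 + 0.0443×1.07
       = 2.619 + 0.047 = 2.666 g/cm³

2.67 g/cm³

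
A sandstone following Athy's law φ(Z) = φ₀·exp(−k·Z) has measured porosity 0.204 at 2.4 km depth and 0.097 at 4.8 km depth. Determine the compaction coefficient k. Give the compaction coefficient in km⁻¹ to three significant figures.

0.310 km⁻¹

Athy: φ(Z) = φ₀ e^(−kZ) ⇒ φ₁/φ₂ = e^{k(Z₂−Z₁)} ⇒ k = ln(φ₁/φ₂)/(Z₂−Z₁)
k = ln(0.204/0.097) / (4.8 − 2.4) = ln(2.103) / 2.4 = 0.7434 / 2.4 = 0.3098 km⁻¹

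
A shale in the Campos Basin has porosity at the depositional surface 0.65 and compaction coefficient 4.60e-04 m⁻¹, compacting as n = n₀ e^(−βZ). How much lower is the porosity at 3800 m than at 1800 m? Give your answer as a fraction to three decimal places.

0.171

Working in km (1 km = 1000 m; β in km⁻¹ = β in m⁻¹ × 1000):
n(1.8) = 0.65·e^(−0.46×1.8) = 0.2840
n(3.8) = 0.65·e^(−0.46×3.8) = 0.1132
Δn = 0.2840 − 0.1132 = 0.1708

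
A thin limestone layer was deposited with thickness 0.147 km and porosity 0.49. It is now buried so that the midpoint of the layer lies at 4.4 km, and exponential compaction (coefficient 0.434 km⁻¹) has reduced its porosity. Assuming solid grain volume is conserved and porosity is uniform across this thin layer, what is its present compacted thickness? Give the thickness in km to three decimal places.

0.081 km

Porosity at 4.4 km: n = 0.49·exp(−0.434×4.4) = 0.0726
Solid-volume conservation: h(1−n) = h₀(1−n₀) ⇒ h = h₀·(1−n₀)/(1−n)
h = 0.147 × (1 − 0.49)/(1 − 0.0726) = 0.147 × 0.5499 = 0.0808 km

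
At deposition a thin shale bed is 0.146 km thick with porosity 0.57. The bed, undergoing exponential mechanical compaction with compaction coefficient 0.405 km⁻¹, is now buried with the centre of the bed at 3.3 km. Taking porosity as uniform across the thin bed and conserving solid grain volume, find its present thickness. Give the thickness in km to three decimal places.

Porosity at 3.3 km: n = 0.57·exp(−0.405×3.3) = 0.1498
Solid-volume conservation: h(1−n) = h₀(1−n₀) ⇒ h = h₀·(1−n₀)/(1−n)
h = 0.146 × (1 − 0.57)/(1 − 0.1498) = 0.146 × 0.5057 = 0.0738 km

0.074 km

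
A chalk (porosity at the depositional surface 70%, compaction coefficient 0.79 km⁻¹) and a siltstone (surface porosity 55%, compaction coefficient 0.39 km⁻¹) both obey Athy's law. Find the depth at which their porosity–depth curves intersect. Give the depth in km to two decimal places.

Set phi₀ₐ e^(−kₐd) = phi₀ᵦ e^(−kᵦd) ⇒ ln(phi₀ₐ/phi₀ᵦ) = (kₐ − kᵦ)·d
d = ln(0.7/0.55) / (0.79 − 0.39) = 0.2412 / 0.4 = 0.603 km

0.60 km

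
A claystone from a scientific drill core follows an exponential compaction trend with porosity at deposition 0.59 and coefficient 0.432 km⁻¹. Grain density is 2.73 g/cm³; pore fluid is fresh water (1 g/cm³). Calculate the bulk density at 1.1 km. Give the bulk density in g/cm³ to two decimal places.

2.10 g/cm³

Porosity at depth: n = 0.59·exp(−0.432×1.1) = 0.59×0.6218 = 0.3668
Bulk density: ρ_b = (1−n)ρ_g + n·ρ_f = 0.6332×2.73 + 0.3668×1
       = 1.729 + 0.367 = 2.095 g/cm³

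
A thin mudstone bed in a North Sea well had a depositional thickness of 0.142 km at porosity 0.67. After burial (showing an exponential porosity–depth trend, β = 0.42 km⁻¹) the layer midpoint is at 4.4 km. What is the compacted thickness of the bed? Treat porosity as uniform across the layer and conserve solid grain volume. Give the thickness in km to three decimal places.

Porosity at 4.4 km: n = 0.67·exp(−0.42×4.4) = 0.1056
Solid-volume conservation: h(1−n) = h₀(1−n₀) ⇒ h = h₀·(1−n₀)/(1−n)
h = 0.142 × (1 − 0.67)/(1 − 0.1056) = 0.142 × 0.3689 = 0.0524 km

0.052 km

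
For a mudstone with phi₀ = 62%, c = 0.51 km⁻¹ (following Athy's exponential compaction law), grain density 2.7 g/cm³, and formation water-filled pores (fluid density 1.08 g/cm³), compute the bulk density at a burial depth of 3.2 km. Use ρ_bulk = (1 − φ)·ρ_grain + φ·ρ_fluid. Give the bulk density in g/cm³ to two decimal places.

2.50 g/cm³

Porosity at depth: phi = 0.62·exp(−0.51×3.2) = 0.62×0.1955 = 0.1212
Bulk density: ρ_b = (1−phi)ρ_g + phi·ρ_f = 0.8788×2.7 + 0.1212×1.08
       = 2.373 + 0.131 = 2.504 g/cm³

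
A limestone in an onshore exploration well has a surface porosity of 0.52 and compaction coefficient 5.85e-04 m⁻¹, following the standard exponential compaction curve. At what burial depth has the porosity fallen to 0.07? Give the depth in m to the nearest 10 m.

Working in km (1 km = 1000 m; k in km⁻¹ = k in m⁻¹ × 1000):
Invert Athy's law: d = ln(φ₀/φ) / k
d = ln(0.52/0.07) / 0.585 = ln(7.429) / 0.585 = 2.0053 / 0.585 = 3.428 km

3430 m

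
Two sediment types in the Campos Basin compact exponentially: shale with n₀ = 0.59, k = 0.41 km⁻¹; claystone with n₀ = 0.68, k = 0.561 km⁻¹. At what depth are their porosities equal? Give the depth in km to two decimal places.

Set n₀ₐ e^(−kₐZ) = n₀ᵦ e^(−kᵦZ) ⇒ ln(n₀ₐ/n₀ᵦ) = (kₐ − kᵦ)·Z
Z = ln(0.59/0.68) / (0.41 − 0.561) = -0.1420 / -0.151 = 0.940 km

0.94 km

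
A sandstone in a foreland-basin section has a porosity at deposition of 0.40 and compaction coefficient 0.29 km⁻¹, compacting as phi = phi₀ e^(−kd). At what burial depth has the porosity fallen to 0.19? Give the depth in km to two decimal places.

Invert Athy's law: d = ln(phi₀/phi) / k
d = ln(0.4/0.19) / 0.29 = ln(2.105) / 0.29 = 0.7444 / 0.29 = 2.567 km

2.57 km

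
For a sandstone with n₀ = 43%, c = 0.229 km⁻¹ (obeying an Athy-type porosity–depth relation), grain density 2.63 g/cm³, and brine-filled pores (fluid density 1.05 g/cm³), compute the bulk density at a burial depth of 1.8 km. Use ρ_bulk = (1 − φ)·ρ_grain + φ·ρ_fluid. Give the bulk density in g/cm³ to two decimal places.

2.18 g/cm³

Porosity at depth: n = 0.43·exp(−0.229×1.8) = 0.43×0.6622 = 0.2847
Bulk density: ρ_b = (1−n)ρ_g + n·ρ_f = 0.7153×2.63 + 0.2847×1.05
       = 1.881 + 0.299 = 2.180 g/cm³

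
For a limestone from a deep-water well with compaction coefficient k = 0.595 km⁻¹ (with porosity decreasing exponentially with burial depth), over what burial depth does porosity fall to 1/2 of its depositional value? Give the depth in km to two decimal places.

phi/phi₀ = 1/2 ⇒ exp(−k·z) = 1/2 ⇒ z = ln(2) / k
z = 0.6931 / 0.595 = 1.165 km

1.16 km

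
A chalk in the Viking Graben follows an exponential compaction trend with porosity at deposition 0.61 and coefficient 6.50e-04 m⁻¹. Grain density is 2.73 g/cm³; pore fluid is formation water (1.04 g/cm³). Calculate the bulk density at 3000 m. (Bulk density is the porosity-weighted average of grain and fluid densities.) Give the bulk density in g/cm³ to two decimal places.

Working in km (1 km = 1000 m; β in km⁻¹ = β in m⁻¹ × 1000):
Porosity at depth: φ = 0.61·exp(−0.65×3) = 0.61×0.1423 = 0.0868
Bulk density: ρ_b = (1−φ)ρ_g + φ·ρ_f = 0.9132×2.73 + 0.0868×1.04
       = 2.493 + 0.090 = 2.583 g/cm³

2.58 g/cm³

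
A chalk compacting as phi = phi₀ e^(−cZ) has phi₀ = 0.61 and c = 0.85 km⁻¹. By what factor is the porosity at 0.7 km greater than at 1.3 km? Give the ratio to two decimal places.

phi(Z₁)/phi(Z₂) = e^(−c·Z₁)/e^(−c·Z₂) = e^{c(Z₂−Z₁)}
= exp(0.85 × 0.6) = exp(0.51) = 1.6653

1.67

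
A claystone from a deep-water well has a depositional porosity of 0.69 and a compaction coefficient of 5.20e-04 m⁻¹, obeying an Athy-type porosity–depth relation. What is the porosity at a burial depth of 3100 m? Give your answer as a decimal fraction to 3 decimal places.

0.138

Working in km (1 km = 1000 m; β in km⁻¹ = β in m⁻¹ × 1000):
phi = phi₀·exp(−β·z) = 0.69 × exp(−0.52 × 3.1) = 0.69 × exp(−1.612)
  = 0.69 × 0.1995 = 0.1376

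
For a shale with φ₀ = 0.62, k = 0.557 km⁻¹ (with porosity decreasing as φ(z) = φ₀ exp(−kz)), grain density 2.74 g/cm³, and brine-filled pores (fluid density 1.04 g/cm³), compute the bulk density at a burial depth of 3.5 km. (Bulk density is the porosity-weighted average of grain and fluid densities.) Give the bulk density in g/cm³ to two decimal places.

Porosity at depth: φ = 0.62·exp(−0.557×3.5) = 0.62×0.1423 = 0.0883
Bulk density: ρ_b = (1−φ)ρ_g + φ·ρ_f = 0.9117×2.74 + 0.0883×1.04
       = 2.498 + 0.092 = 2.590 g/cm³

2.59 g/cm³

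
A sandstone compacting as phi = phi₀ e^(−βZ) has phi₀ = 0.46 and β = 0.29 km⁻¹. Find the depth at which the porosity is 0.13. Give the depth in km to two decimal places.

4.36 km

Invert Athy's law: Z = ln(phi₀/phi) / β
Z = ln(0.46/0.13) / 0.29 = ln(3.538) / 0.29 = 1.2637 / 0.29 = 4.358 km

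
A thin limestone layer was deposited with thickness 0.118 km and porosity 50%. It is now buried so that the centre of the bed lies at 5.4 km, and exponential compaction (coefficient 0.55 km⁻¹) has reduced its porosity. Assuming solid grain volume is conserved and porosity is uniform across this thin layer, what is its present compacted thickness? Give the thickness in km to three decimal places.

Porosity at 5.4 km: phi = 0.5·exp(−0.55×5.4) = 0.0257
Solid-volume conservation: h(1−phi) = h₀(1−phi₀) ⇒ h = h₀·(1−phi₀)/(1−phi)
h = 0.118 × (1 − 0.5)/(1 − 0.0257) = 0.118 × 0.5132 = 0.0606 km

0.061 km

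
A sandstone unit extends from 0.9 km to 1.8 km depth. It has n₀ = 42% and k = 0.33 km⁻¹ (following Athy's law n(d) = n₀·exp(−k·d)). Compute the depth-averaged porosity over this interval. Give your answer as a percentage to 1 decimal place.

⟨n⟩ = (1/(d₂−d₁)) ∫ n₀ e^(−kd) dd = n₀·(e^(−k·d₁) − e^(−k·d₂)) / (k·(d₂−d₁))
e^(−0.33×0.9) = 0.7430; e^(−0.33×1.8) = 0.5521
⟨n⟩ = 0.42 × (0.7430 − 0.5521) / (0.33 × 0.9) = 0.42 × 0.6429 = 0.2700

27.0%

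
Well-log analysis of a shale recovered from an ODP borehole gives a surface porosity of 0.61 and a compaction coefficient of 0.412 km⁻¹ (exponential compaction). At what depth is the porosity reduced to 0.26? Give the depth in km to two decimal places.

Invert Athy's law: d = ln(phi₀/phi) / β
d = ln(0.61/0.26) / 0.412 = ln(2.346) / 0.412 = 0.8528 / 0.412 = 2.070 km

2.07 km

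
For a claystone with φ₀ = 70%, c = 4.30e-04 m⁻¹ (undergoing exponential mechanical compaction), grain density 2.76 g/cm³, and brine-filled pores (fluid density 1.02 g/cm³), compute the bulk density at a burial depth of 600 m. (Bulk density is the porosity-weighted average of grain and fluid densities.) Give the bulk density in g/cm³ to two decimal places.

1.82 g/cm³

Working in km (1 km = 1000 m; c in km⁻¹ = c in m⁻¹ × 1000):
Porosity at depth: φ = 0.7·exp(−0.43×0.6) = 0.7×0.7726 = 0.5408
Bulk density: ρ_b = (1−φ)ρ_g + φ·ρ_f = 0.4592×2.76 + 0.5408×1.02
       = 1.267 + 0.552 = 1.819 g/cm³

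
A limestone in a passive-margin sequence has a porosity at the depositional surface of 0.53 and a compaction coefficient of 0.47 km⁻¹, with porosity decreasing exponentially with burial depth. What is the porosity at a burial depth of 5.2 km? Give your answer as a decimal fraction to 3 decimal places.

0.046

φ = φ₀·exp(−c·Z) = 0.53 × exp(−0.47 × 5.2) = 0.53 × exp(−2.444)
  = 0.53 × 0.0868 = 0.0460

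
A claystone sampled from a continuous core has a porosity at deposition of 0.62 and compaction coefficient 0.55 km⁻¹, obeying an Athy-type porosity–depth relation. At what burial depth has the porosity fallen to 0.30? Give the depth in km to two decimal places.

Invert Athy's law: z = ln(n₀/n) / c
z = ln(0.62/0.3) / 0.55 = ln(2.067) / 0.55 = 0.7259 / 0.55 = 1.320 km

1.32 km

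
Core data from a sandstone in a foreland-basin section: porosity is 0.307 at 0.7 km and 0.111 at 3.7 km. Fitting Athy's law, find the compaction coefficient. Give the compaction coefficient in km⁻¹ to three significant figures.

0.339 km⁻¹

Athy: n(d) = n₀ e^(−βd) ⇒ n₁/n₂ = e^{β(d₂−d₁)} ⇒ β = ln(n₁/n₂)/(d₂−d₁)
β = ln(0.307/0.111) / (3.7 − 0.7) = ln(2.766) / 3 = 1.0173 / 3 = 0.3391 km⁻¹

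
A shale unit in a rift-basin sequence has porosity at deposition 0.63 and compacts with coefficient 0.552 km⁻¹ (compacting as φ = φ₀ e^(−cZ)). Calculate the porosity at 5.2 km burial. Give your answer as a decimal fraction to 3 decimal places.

φ = φ₀·exp(−c·Z) = 0.63 × exp(−0.552 × 5.2) = 0.63 × exp(−2.87)
  = 0.63 × 0.0567 = 0.0357

0.036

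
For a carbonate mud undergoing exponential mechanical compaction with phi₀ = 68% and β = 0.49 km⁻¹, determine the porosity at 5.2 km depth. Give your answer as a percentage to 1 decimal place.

5.3%

phi = phi₀·exp(−β·Z) = 0.68 × exp(−0.49 × 5.2) = 0.68 × exp(−2.548)
  = 0.68 × 0.0782 = 0.0532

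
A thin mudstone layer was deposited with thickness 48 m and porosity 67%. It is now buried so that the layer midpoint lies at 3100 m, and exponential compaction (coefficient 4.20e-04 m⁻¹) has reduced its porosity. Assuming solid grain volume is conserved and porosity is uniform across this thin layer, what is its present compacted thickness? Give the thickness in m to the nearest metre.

Working in km (1 km = 1000 m; k in km⁻¹ = k in m⁻¹ × 1000):
Porosity at 3.1 km: φ = 0.67·exp(−0.42×3.1) = 0.1822
Solid-volume conservation: h(1−φ) = h₀(1−φ₀) ⇒ h = h₀·(1−φ₀)/(1−φ)
h = 0.048 × (1 − 0.67)/(1 − 0.1822) = 0.048 × 0.4035 = 0.0194 km

19 m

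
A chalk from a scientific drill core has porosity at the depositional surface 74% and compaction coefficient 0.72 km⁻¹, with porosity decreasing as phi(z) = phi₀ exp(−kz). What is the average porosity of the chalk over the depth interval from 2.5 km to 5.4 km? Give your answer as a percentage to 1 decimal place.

⟨phi⟩ = (1/(z₂−z₁)) ∫ phi₀ e^(−kz) dz = phi₀·(e^(−k·z₁) − e^(−k·z₂)) / (k·(z₂−z₁))
e^(−0.72×2.5) = 0.1653; e^(−0.72×5.4) = 0.0205
⟨phi⟩ = 0.74 × (0.1653 − 0.0205) / (0.72 × 2.9) = 0.74 × 0.0694 = 0.0513

5.1%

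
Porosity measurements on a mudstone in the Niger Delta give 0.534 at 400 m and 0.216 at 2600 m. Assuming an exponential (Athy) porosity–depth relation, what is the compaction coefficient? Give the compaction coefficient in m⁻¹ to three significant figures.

Working in km (1 km = 1000 m; c in km⁻¹ = c in m⁻¹ × 1000):
Athy: φ(Z) = φ₀ e^(−cZ) ⇒ φ₁/φ₂ = e^{c(Z₂−Z₁)} ⇒ c = ln(φ₁/φ₂)/(Z₂−Z₁)
c = ln(0.534/0.216) / (2.6 − 0.4) = ln(2.472) / 2.2 = 0.9051 / 2.2 = 0.4114 km⁻¹

0.000411 m⁻¹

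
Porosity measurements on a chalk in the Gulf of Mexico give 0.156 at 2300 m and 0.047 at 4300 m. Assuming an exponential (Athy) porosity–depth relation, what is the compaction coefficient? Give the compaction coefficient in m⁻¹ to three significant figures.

Working in km (1 km = 1000 m; c in km⁻¹ = c in m⁻¹ × 1000):
Athy: φ(z) = φ₀ e^(−cz) ⇒ φ₁/φ₂ = e^{c(z₂−z₁)} ⇒ c = ln(φ₁/φ₂)/(z₂−z₁)
c = ln(0.156/0.047) / (4.3 − 2.3) = ln(3.319) / 2 = 1.1997 / 2 = 0.5999 km⁻¹

0.000600 m⁻¹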